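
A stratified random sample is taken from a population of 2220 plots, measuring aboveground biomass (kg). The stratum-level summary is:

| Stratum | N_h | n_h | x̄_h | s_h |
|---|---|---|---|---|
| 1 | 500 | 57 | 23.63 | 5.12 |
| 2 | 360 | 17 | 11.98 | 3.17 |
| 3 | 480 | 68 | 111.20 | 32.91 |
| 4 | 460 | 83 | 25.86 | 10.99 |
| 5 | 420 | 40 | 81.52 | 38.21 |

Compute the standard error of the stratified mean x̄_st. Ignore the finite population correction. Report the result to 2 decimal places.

V̂(x̄_st) = Σ W_h² s_h²/n_h, with W_h = N_h/N and N = 2220:
  stratum 1: (500/2220)²·5.12²/57 = 0.0233292
  stratum 2: (360/2220)²·3.17²/17 = 0.0155442
  stratum 3: (480/2220)²·32.91²/68 = 0.744601
  stratum 4: (460/2220)²·10.99²/83 = 0.062478
  stratum 5: (420/2220)²·38.21²/40 = 1.30643
V̂(x̄_st) = 2.15238
SE(x̄_st) = √2.15238 = 1.4671

SE(x̄_st) ≈ 1.47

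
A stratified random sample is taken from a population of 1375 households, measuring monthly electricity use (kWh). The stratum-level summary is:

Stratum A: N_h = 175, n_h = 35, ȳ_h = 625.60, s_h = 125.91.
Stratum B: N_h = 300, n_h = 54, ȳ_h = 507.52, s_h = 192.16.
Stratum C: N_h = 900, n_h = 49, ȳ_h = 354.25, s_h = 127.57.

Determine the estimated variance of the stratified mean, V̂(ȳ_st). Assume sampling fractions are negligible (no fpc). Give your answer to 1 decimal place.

V̂(ȳ_st) = Σ W_h² s_h²/n_h, with W_h = N_h/N and N = 1375:
  stratum A: (175/1375)²·125.91²/35 = 7.33708
  stratum B: (300/1375)²·192.16²/54 = 32.5514
  stratum C: (900/1375)²·127.57²/49 = 142.292
V̂(ȳ_st) = 182.181

V̂(ȳ_st) ≈ 182.2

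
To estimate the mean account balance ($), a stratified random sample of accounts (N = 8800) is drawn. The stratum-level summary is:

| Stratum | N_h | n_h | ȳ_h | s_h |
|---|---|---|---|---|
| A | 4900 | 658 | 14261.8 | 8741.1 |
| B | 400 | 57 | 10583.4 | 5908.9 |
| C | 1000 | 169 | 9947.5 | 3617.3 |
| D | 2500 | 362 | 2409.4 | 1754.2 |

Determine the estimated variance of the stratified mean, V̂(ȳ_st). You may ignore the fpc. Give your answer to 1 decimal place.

V̂(ȳ_st) = Σ W_h² s_h²/n_h, with W_h = N_h/N and N = 8800:
  stratum A: (4900/8800)²·8741.1²/658 = 36002.5
  stratum B: (400/8800)²·5908.9²/57 = 1265.59
  stratum C: (1000/8800)²·3617.3²/169 = 999.809
  stratum D: (2500/8800)²·1754.2²/362 = 686.064
V̂(ȳ_st) = 38954

V̂(ȳ_st) ≈ 38954.0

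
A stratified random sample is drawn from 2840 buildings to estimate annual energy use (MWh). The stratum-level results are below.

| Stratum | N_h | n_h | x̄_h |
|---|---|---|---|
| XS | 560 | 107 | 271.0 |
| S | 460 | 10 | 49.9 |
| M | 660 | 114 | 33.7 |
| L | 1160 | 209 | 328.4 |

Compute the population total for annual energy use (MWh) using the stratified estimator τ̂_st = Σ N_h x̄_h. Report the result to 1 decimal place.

τ̂_st = Σ N_h x̄_h = 560·271.0 + 460·49.9 + 660·33.7 + 1160·328.4 = 577900.0

τ̂_st ≈ 577900.0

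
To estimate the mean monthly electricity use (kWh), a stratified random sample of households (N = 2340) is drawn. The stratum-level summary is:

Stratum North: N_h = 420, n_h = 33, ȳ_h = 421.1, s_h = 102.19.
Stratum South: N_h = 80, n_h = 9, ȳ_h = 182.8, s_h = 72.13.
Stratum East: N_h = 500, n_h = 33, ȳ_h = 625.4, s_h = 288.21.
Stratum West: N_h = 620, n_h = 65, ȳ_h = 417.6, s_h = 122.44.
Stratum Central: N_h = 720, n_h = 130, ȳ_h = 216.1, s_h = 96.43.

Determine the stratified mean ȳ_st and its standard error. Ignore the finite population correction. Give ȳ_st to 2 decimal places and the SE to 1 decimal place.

ȳ_st = Σ W_h ȳ_h = (420·421.1 + 80·182.8 + 500·625.4 + 620·417.6 + 720·216.1)/2340 = 392.60256
V̂(ȳ_st) = Σ W_h² s_h²/n_h, with W_h = N_h/N and N = 2340:
  stratum North: (420/2340)²·102.19²/33 = 10.1946
  stratum South: (80/2340)²·72.13²/9 = 0.675675
  stratum East: (500/2340)²·288.21²/33 = 114.924
  stratum West: (620/2340)²·122.44²/65 = 16.1914
  stratum Central: (720/2340)²·96.43²/130 = 6.77196
V̂(ȳ_st) = 148.758
SE(ȳ_st) = √148.758 = 12.1966

ȳ_st ≈ 392.60, SE ≈ 12.2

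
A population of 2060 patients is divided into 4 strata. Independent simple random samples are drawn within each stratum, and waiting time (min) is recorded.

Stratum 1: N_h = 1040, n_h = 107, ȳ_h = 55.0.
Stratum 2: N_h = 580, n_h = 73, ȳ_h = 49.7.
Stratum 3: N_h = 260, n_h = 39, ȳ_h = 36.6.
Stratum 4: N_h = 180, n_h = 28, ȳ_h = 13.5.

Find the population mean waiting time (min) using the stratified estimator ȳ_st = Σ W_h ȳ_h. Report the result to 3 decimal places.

N = Σ N_h = 2060. Stratum weights W_h = N_h/N.
ȳ_st = (1040·55.0 + 580·49.7 + 260·36.6 + 180·13.5) / 2060 = 47.55922

ȳ_st ≈ 47.559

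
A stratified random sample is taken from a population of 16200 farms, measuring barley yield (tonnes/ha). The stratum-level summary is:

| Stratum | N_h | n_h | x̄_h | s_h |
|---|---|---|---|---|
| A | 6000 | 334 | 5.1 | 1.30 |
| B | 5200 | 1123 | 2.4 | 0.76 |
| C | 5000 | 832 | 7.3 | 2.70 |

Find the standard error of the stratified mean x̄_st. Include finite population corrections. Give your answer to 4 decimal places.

SE(x̄_st) ≈ 0.0373

V̂(x̄_st) = Σ W_h² (1 − n_h/N_h) s_h²/n_h, with W_h = N_h/N and N = 16200:
  stratum A: (6000/16200)²·(1 − 334/6000)·1.30²/334 = 0.000655448
  stratum B: (5200/16200)²·(1 − 1123/5200)·0.76²/1123 = 4.15491e-05
  stratum C: (5000/16200)²·(1 − 832/5000)·2.70²/832 = 0.00069578
V̂(x̄_st) = 0.00139278
SE(x̄_st) = √0.00139278 = 0.0373199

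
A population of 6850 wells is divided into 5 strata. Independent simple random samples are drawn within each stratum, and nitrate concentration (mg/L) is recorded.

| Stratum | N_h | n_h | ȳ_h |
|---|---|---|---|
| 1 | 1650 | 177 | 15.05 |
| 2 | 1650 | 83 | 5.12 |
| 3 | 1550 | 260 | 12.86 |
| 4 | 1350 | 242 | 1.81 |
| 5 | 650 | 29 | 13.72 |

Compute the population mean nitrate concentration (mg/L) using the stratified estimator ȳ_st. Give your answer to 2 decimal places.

N = Σ N_h = 6850. Stratum weights W_h = N_h/N.
ȳ_st = (1650·15.05 + 1650·5.12 + 1550·12.86 + 1350·1.81 + 650·13.72) / 6850 = 9.4270

ȳ_st ≈ 9.43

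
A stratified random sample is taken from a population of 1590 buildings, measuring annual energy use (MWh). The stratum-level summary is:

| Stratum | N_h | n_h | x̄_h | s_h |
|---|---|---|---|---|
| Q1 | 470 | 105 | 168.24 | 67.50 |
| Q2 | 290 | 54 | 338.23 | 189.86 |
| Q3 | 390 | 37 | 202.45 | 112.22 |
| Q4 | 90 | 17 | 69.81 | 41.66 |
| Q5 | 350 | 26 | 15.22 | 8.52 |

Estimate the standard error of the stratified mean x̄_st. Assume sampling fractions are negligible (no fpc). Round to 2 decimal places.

V̂(x̄_st) = Σ W_h² s_h²/n_h, with W_h = N_h/N and N = 1590:
  stratum Q1: (470/1590)²·67.50²/105 = 3.79158
  stratum Q2: (290/1590)²·189.86²/54 = 22.2062
  stratum Q3: (390/1590)²·112.22²/37 = 20.4774
  stratum Q4: (90/1590)²·41.66²/17 = 0.3271
  stratum Q5: (350/1590)²·8.52²/26 = 0.135284
V̂(x̄_st) = 46.9375
SE(x̄_st) = √46.9375 = 6.8511

SE(x̄_st) ≈ 6.85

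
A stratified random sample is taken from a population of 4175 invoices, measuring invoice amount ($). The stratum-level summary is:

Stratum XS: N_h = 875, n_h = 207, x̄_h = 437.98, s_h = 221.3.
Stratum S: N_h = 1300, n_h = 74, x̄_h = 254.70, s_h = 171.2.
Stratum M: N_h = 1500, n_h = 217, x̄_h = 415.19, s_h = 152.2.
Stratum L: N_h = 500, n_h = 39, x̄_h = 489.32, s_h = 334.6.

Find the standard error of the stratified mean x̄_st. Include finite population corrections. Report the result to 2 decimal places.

SE(x̄_st) ≈ 9.69

V̂(x̄_st) = Σ W_h² (1 − n_h/N_h) s_h²/n_h, with W_h = N_h/N and N = 4175:
  stratum XS: (875/4175)²·(1 − 207/875)·221.3²/207 = 7.93349
  stratum S: (1300/4175)²·(1 − 74/1300)·171.2²/74 = 36.2157
  stratum M: (1500/4175)²·(1 − 217/1500)·152.2²/217 = 11.7862
  stratum L: (500/4175)²·(1 − 39/500)·334.6²/39 = 37.9617
V̂(x̄_st) = 93.8971
SE(x̄_st) = √93.8971 = 9.69005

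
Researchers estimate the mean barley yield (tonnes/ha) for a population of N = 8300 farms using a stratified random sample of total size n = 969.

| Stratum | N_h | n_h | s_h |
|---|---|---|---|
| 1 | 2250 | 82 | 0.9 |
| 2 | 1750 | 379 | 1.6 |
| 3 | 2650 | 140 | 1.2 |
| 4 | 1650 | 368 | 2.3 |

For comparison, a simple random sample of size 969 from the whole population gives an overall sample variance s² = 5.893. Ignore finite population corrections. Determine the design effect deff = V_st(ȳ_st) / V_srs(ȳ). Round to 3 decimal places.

deff ≈ 0.435

V̂(ȳ_st) = Σ W_h² s_h²/n_h, with W_h = N_h/N and N = 8300:
  stratum 1: (2250/8300)²·0.9²/82 = 0.000725905
  stratum 2: (1750/8300)²·1.6²/379 = 0.000300276
  stratum 3: (2650/8300)²·1.2²/140 = 0.0010485
  stratum 4: (1650/8300)²·2.3²/368 = 0.000568093
V_st = 0.00264278
V_srs = s²/n = 5.893/969 = 0.00608153
deff = V_st / V_srs = 0.00264278/0.00608153 = 0.4346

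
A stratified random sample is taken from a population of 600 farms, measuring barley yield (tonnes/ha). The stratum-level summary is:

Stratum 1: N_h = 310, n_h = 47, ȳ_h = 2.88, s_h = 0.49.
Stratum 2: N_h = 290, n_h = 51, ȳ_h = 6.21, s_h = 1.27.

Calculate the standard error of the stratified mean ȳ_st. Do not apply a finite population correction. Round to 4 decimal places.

V̂(ȳ_st) = Σ W_h² s_h²/n_h, with W_h = N_h/N and N = 600:
  stratum 1: (310/600)²·0.49²/47 = 0.00136369
  stratum 2: (290/600)²·1.27²/51 = 0.00738807
V̂(ȳ_st) = 0.00875175
SE(ȳ_st) = √0.00875175 = 0.0935508

SE(ȳ_st) ≈ 0.0936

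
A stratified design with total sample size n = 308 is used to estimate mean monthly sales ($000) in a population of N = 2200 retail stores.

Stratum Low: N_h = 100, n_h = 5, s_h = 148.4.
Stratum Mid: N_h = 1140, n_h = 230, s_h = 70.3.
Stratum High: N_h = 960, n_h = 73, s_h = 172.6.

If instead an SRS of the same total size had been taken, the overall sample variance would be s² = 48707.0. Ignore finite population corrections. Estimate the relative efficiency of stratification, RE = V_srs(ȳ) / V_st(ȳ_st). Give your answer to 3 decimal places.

RE ≈ 1.708

V̂(ȳ_st) = Σ W_h² s_h²/n_h, with W_h = N_h/N and N = 2200:
  stratum Low: (100/2200)²·148.4²/5 = 9.10023
  stratum Mid: (1140/2200)²·70.3²/230 = 5.76962
  stratum High: (960/2200)²·172.6²/73 = 77.7062
V_st = 92.5761
V_srs = s²/n = 48707.0/308 = 158.14
Relative efficiency = V_srs / V_st = 158.14/92.5761 = 1.7082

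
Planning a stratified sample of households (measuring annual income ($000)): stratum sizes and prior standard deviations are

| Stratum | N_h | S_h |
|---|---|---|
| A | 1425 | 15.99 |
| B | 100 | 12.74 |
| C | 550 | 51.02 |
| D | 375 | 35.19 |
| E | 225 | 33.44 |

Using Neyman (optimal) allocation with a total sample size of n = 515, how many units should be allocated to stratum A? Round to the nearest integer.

Neyman allocation: n_h = n · N_h S_h / Σ N_i S_i, with n = 515.
  stratum A: N_h·S_h = 1425·15.99 = 22785.75
  stratum B: N_h·S_h = 100·12.74 = 1274.00
  stratum C: N_h·S_h = 550·51.02 = 28061.00
  stratum D: N_h·S_h = 375·35.19 = 13196.25
  stratum E: N_h·S_h = 225·33.44 = 7524.00
Σ N_h S_h = 72841.00
n for stratum A = 515·22785.75/72841.00 = 161.100 → 161

161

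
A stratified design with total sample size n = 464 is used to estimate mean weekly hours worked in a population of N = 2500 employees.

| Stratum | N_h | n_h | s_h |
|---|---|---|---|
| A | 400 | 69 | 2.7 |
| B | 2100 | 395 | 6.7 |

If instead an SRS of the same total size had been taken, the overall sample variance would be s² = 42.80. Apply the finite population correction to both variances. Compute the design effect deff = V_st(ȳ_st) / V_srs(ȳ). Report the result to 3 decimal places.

V̂(ȳ_st) = Σ W_h² (1 − n_h/N_h) s_h²/n_h, with W_h = N_h/N and N = 2500:
  stratum A: (400/2500)²·(1 − 69/400)·2.7²/69 = 0.00223814
  stratum B: (2100/2500)²·(1 − 395/2100)·6.7²/395 = 0.0651053
V_st = 0.0673434
V_srs = (1 − 464/2500)·42.80/464 = 0.0751214
deff = V_st / V_srs = 0.0673434/0.0751214 = 0.8965

deff ≈ 0.896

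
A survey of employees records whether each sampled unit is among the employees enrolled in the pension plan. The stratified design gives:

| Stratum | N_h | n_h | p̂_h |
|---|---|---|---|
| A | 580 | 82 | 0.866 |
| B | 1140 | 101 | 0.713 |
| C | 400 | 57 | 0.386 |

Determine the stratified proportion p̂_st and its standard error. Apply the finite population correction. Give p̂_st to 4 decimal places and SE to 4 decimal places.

N = 2120; stratum weights W_h = N_h/N.
p̂_st = Σ W_h p̂_h = (580·0.866 + 1140·0.713 + 400·0.386)/2120 = 0.69316
V̂(p̂_st) = Σ W_h² (1 − n_h/N_h) p̂_h(1−p̂_h)/(n_h−1):
  stratum A: (580/2120)²·(1 − 82/580)·0.866·0.134/81 = 9.20711e-05
  stratum B: (1140/2120)²·(1 − 101/1140)·0.713·0.287/100 = 0.000539287
  stratum C: (400/2120)²·(1 − 57/400)·0.386·0.614/56 = 0.000129196
V̂(p̂_st) = 0.000760555; SE = √V̂ = 0.0275782

p̂_st ≈ 0.6932, SE ≈ 0.0276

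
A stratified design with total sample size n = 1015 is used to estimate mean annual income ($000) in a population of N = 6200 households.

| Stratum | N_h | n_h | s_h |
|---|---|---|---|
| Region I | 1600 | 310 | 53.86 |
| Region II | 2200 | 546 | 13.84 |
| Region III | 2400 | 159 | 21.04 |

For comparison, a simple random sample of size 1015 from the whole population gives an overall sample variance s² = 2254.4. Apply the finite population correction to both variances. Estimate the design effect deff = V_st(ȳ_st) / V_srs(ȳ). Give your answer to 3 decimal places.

deff ≈ 0.498

V̂(ȳ_st) = Σ W_h² (1 − n_h/N_h) s_h²/n_h, with W_h = N_h/N and N = 6200:
  stratum Region I: (1600/6200)²·(1 − 310/1600)·53.86²/310 = 0.502455
  stratum Region II: (2200/6200)²·(1 − 546/2200)·13.84²/546 = 0.0332089
  stratum Region III: (2400/6200)²·(1 − 159/2400)·21.04²/159 = 0.389551
V_st = 0.925215
V_srs = (1 − 1015/6200)·2254.4/1015 = 1.85747
deff = V_st / V_srs = 0.925215/1.85747 = 0.4981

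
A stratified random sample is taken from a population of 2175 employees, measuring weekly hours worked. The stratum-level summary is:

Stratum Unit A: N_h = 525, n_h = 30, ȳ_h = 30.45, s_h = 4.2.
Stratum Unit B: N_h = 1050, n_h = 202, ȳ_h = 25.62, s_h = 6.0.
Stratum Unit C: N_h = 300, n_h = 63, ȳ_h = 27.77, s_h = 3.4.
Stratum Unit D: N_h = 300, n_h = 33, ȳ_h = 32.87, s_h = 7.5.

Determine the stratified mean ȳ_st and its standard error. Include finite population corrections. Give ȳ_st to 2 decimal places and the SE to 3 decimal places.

ȳ_st ≈ 28.08, SE ≈ 0.312

ȳ_st = Σ W_h ȳ_h = (525·30.45 + 1050·25.62 + 300·27.77 + 300·32.87)/2175 = 28.08241
V̂(ȳ_st) = Σ W_h² (1 − n_h/N_h) s_h²/n_h, with W_h = N_h/N and N = 2175:
  stratum Unit A: (525/2175)²·(1 − 30/525)·4.2²/30 = 0.0323015
  stratum Unit B: (1050/2175)²·(1 − 202/1050)·6.0²/202 = 0.0335442
  stratum Unit C: (300/2175)²·(1 − 63/300)·3.4²/63 = 0.00275784
  stratum Unit D: (300/2175)²·(1 − 33/300)·7.5²/33 = 0.0288617
V̂(ȳ_st) = 0.0974654
SE(ȳ_st) = √0.0974654 = 0.312194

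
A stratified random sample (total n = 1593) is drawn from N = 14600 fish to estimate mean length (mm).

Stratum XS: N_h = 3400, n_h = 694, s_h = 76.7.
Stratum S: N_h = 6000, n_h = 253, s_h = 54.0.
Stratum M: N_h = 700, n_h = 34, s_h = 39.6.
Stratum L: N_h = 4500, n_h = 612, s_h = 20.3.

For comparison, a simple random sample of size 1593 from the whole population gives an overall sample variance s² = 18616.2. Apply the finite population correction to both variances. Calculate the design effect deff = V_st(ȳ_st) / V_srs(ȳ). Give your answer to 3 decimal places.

V̂(ȳ_st) = Σ W_h² (1 − n_h/N_h) s_h²/n_h, with W_h = N_h/N and N = 14600:
  stratum XS: (3400/14600)²·(1 − 694/3400)·76.7²/694 = 0.365875
  stratum S: (6000/14600)²·(1 − 253/6000)·54.0²/253 = 1.86446
  stratum M: (700/14600)²·(1 − 34/700)·39.6²/34 = 0.100874
  stratum L: (4500/14600)²·(1 − 612/4500)·20.3²/612 = 0.055268
V_st = 2.38648
V_srs = (1 − 1593/14600)·18616.2/1593 = 10.4112
deff = V_st / V_srs = 2.38648/10.4112 = 0.2292

deff ≈ 0.229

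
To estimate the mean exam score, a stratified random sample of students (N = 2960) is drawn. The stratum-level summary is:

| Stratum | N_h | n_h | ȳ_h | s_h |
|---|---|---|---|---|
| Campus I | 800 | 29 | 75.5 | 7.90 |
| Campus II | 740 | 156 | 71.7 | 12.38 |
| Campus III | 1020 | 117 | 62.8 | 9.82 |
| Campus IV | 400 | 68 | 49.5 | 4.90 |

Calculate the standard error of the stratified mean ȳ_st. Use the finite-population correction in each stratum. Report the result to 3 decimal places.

SE(ȳ_st) ≈ 0.540

V̂(ȳ_st) = Σ W_h² (1 − n_h/N_h) s_h²/n_h, with W_h = N_h/N and N = 2960:
  stratum Campus I: (800/2960)²·(1 − 29/800)·7.90²/29 = 0.151502
  stratum Campus II: (740/2960)²·(1 − 156/740)·12.38²/156 = 0.0484594
  stratum Campus III: (1020/2960)²·(1 − 117/1020)·9.82²/117 = 0.0866446
  stratum Campus IV: (400/2960)²·(1 − 68/400)·4.90²/68 = 0.00535178
V̂(ȳ_st) = 0.291957
SE(ȳ_st) = √0.291957 = 0.540331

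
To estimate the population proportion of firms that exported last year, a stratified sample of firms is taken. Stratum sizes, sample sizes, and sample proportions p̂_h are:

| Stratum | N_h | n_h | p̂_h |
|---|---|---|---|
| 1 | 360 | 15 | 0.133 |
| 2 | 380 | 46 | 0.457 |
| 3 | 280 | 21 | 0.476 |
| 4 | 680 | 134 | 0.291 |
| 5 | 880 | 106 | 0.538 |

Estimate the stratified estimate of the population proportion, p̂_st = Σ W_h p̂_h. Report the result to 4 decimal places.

p̂_st ≈ 0.3977

N = 2580; stratum weights W_h = N_h/N.
p̂_st = Σ W_h p̂_h = (360·0.133 + 380·0.457 + 280·0.476 + 680·0.291 + 880·0.538)/2580 = 0.39773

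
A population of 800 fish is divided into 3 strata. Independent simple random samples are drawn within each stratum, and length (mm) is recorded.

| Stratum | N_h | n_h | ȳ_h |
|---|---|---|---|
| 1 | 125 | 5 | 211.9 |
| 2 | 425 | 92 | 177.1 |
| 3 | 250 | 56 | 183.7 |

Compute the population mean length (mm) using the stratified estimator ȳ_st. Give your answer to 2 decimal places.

N = Σ N_h = 800. Stratum weights W_h = N_h/N.
ȳ_st = (125·211.9 + 425·177.1 + 250·183.7) / 800 = 184.6000

ȳ_st ≈ 184.60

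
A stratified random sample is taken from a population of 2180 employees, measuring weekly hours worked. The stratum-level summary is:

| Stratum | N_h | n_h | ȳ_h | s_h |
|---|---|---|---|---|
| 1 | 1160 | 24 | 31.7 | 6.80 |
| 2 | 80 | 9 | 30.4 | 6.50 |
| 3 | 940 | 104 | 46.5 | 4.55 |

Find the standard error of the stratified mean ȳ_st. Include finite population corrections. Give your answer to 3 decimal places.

V̂(ȳ_st) = Σ W_h² (1 − n_h/N_h) s_h²/n_h, with W_h = N_h/N and N = 2180:
  stratum 1: (1160/2180)²·(1 − 24/1160)·6.80²/24 = 0.534232
  stratum 2: (80/2180)²·(1 − 9/80)·6.50²/9 = 0.00561073
  stratum 3: (940/2180)²·(1 − 104/940)·4.55²/104 = 0.0329163
V̂(ȳ_st) = 0.572759
SE(ȳ_st) = √0.572759 = 0.756808

SE(ȳ_st) ≈ 0.757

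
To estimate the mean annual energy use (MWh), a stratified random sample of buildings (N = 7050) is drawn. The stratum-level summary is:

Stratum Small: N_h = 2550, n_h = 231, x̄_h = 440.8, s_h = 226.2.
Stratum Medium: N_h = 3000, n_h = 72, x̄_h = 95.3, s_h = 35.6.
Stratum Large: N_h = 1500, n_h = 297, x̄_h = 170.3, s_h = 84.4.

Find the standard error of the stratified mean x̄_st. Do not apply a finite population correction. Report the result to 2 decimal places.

V̂(x̄_st) = Σ W_h² s_h²/n_h, with W_h = N_h/N and N = 7050:
  stratum Small: (2550/7050)²·226.2²/231 = 28.9785
  stratum Medium: (3000/7050)²·35.6²/72 = 3.18736
  stratum Large: (1500/7050)²·84.4²/297 = 1.08576
V̂(x̄_st) = 33.2516
SE(x̄_st) = √33.2516 = 5.76642

SE(x̄_st) ≈ 5.77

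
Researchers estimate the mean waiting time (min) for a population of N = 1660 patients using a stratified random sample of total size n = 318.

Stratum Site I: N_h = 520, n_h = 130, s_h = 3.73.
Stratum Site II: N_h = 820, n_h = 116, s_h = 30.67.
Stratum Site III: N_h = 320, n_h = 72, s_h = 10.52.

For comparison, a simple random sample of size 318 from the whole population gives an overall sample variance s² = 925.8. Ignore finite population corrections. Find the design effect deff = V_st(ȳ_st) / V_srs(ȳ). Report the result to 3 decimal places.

deff ≈ 0.703

V̂(ȳ_st) = Σ W_h² s_h²/n_h, with W_h = N_h/N and N = 1660:
  stratum Site I: (520/1660)²·3.73²/130 = 0.0105018
  stratum Site II: (820/1660)²·30.67²/116 = 1.97871
  stratum Site III: (320/1660)²·10.52²/72 = 0.0571193
V_st = 2.04633
V_srs = s²/n = 925.8/318 = 2.91132
deff = V_st / V_srs = 2.04633/2.91132 = 0.7029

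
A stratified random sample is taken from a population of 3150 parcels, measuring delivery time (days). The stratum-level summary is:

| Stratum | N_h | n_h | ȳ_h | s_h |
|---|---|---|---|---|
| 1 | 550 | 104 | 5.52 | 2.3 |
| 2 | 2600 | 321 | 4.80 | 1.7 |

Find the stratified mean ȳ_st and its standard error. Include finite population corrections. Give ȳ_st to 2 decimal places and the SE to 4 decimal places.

ȳ_st ≈ 4.93, SE ≈ 0.0814

ȳ_st = Σ W_h ȳ_h = (550·5.52 + 2600·4.80)/3150 = 4.92571
V̂(ȳ_st) = Σ W_h² (1 − n_h/N_h) s_h²/n_h, with W_h = N_h/N and N = 3150:
  stratum 1: (550/3150)²·(1 − 104/550)·2.3²/104 = 0.00125747
  stratum 2: (2600/3150)²·(1 − 321/2600)·1.7²/321 = 0.00537637
V̂(ȳ_st) = 0.00663385
SE(ȳ_st) = √0.00663385 = 0.0814484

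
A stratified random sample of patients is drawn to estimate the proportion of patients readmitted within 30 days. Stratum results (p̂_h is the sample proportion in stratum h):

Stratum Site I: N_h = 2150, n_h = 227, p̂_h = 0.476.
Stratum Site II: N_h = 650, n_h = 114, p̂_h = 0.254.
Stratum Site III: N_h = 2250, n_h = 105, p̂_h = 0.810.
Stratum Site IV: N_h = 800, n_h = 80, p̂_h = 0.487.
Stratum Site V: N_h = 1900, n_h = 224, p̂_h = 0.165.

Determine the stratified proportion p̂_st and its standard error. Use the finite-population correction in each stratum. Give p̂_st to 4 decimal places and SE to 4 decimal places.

N = 7750; stratum weights W_h = N_h/N.
p̂_st = Σ W_h p̂_h = (2150·0.476 + 650·0.254 + 2250·0.810 + 800·0.487 + 1900·0.165)/7750 = 0.47924
V̂(p̂_st) = Σ W_h² (1 − n_h/N_h) p̂_h(1−p̂_h)/(n_h−1):
  stratum Site I: (2150/7750)²·(1 − 227/2150)·0.476·0.524/226 = 7.59704e-05
  stratum Site II: (650/7750)²·(1 − 114/650)·0.254·0.746/113 = 9.72677e-06
  stratum Site III: (2250/7750)²·(1 − 105/2250)·0.810·0.190/104 = 0.000118908
  stratum Site IV: (800/7750)²·(1 − 80/800)·0.487·0.513/79 = 3.03276e-05
  stratum Site V: (1900/7750)²·(1 − 224/1900)·0.165·0.835/223 = 3.27559e-05
V̂(p̂_st) = 0.000267689; SE = √V̂ = 0.0163612

p̂_st ≈ 0.4792, SE ≈ 0.0164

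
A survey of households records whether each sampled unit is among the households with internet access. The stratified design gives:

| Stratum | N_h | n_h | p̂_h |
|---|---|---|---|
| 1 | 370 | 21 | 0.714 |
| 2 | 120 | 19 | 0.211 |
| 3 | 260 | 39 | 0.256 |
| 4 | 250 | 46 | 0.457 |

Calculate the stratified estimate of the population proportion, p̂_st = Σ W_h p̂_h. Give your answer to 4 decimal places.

p̂_st ≈ 0.4703

N = 1000; stratum weights W_h = N_h/N.
p̂_st = Σ W_h p̂_h = (370·0.714 + 120·0.211 + 260·0.256 + 250·0.457)/1000 = 0.47031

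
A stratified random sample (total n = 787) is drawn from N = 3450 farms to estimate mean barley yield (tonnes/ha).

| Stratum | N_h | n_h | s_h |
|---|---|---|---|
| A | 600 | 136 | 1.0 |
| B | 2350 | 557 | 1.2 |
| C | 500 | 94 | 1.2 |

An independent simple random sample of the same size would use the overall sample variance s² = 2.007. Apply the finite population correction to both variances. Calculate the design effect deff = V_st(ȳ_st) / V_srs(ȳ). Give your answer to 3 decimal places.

V̂(ȳ_st) = Σ W_h² (1 − n_h/N_h) s_h²/n_h, with W_h = N_h/N and N = 3450:
  stratum A: (600/3450)²·(1 − 136/600)·1.0²/136 = 0.000171986
  stratum B: (2350/3450)²·(1 − 557/2350)·1.2²/557 = 0.000915203
  stratum C: (500/3450)²·(1 − 94/500)·1.2²/94 = 0.000261272
V_st = 0.00134846
V_srs = (1 − 787/3450)·2.007/787 = 0.00196845
deff = V_st / V_srs = 0.00134846/0.00196845 = 0.6850

deff ≈ 0.685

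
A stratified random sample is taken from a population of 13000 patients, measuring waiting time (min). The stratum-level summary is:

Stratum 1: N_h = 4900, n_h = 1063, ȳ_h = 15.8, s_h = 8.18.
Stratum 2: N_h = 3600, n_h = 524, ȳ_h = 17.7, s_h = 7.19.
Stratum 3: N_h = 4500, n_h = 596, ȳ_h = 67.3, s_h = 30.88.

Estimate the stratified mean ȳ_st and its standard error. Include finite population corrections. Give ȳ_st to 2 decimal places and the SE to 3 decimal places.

ȳ_st ≈ 34.15, SE ≈ 0.424

ȳ_st = Σ W_h ȳ_h = (4900·15.8 + 3600·17.7 + 4500·67.3)/13000 = 34.15308
V̂(ȳ_st) = Σ W_h² (1 − n_h/N_h) s_h²/n_h, with W_h = N_h/N and N = 13000:
  stratum 1: (4900/13000)²·(1 − 1063/4900)·8.18²/1063 = 0.00700285
  stratum 2: (3600/13000)²·(1 − 524/3600)·7.19²/524 = 0.00646441
  stratum 3: (4500/13000)²·(1 − 596/4500)·30.88²/596 = 0.16632
V̂(ȳ_st) = 0.179787
SE(ȳ_st) = √0.179787 = 0.424013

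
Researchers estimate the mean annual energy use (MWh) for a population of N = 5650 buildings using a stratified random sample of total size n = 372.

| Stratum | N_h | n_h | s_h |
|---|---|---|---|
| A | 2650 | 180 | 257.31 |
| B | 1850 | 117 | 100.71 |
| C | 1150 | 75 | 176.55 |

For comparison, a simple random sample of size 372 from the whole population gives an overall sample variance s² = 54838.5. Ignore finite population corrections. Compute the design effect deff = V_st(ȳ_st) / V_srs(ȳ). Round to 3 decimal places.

V̂(ȳ_st) = Σ W_h² s_h²/n_h, with W_h = N_h/N and N = 5650:
  stratum A: (2650/5650)²·257.31²/180 = 80.9162
  stratum B: (1850/5650)²·100.71²/117 = 9.29407
  stratum C: (1150/5650)²·176.55²/75 = 17.2176
V_st = 107.428
V_srs = s²/n = 54838.5/372 = 147.415
deff = V_st / V_srs = 107.428/147.415 = 0.7287

deff ≈ 0.729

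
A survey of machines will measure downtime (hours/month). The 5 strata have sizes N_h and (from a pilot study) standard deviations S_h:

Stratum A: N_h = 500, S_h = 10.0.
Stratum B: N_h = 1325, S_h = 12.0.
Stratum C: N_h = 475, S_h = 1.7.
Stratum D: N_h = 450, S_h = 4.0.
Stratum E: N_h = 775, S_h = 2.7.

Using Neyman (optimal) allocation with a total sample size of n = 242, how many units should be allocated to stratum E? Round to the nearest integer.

20

Neyman allocation: n_h = n · N_h S_h / Σ N_i S_i, with n = 242.
  stratum A: N_h·S_h = 500·10.0 = 5000.00
  stratum B: N_h·S_h = 1325·12.0 = 15900.00
  stratum C: N_h·S_h = 475·1.7 = 807.50
  stratum D: N_h·S_h = 450·4.0 = 1800.00
  stratum E: N_h·S_h = 775·2.7 = 2092.50
Σ N_h S_h = 25600.00
n for stratum E = 242·2092.50/25600.00 = 19.781 → 20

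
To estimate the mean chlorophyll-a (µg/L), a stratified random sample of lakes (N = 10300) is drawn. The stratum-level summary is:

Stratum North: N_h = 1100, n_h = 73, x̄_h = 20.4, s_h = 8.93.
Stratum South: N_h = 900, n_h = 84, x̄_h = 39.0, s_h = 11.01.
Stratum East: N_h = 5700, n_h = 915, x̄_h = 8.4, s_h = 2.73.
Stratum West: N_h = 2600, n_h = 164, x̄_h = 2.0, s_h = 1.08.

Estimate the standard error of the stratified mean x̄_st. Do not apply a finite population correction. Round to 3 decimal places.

SE(x̄_st) ≈ 0.163

V̂(x̄_st) = Σ W_h² s_h²/n_h, with W_h = N_h/N and N = 10300:
  stratum North: (1100/10300)²·8.93²/73 = 0.0124592
  stratum South: (900/10300)²·11.01²/84 = 0.0110181
  stratum East: (5700/10300)²·2.73²/915 = 0.00249448
  stratum West: (2600/10300)²·1.08²/164 = 0.000453185
V̂(x̄_st) = 0.026425
SE(x̄_st) = √0.026425 = 0.162558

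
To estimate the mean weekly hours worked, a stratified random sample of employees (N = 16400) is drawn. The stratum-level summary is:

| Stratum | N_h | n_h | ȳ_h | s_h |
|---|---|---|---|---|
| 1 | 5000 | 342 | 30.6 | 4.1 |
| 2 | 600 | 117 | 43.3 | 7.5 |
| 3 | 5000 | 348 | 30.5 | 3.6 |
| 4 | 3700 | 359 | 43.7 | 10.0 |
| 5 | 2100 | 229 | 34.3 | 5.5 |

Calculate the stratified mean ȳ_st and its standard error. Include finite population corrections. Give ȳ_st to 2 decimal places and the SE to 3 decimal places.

ȳ_st = Σ W_h ȳ_h = (5000·30.6 + 600·43.3 + 5000·30.5 + 3700·43.7 + 2100·34.3)/16400 = 34.46341
V̂(ȳ_st) = Σ W_h² (1 − n_h/N_h) s_h²/n_h, with W_h = N_h/N and N = 16400:
  stratum 1: (5000/16400)²·(1 − 342/5000)·4.1²/342 = 0.00425621
  stratum 2: (600/16400)²·(1 − 117/600)·7.5²/117 = 0.000518021
  stratum 3: (5000/16400)²·(1 − 348/5000)·3.6²/348 = 0.00322068
  stratum 4: (3700/16400)²·(1 − 359/3700)·10.0²/359 = 0.0128025
  stratum 5: (2100/16400)²·(1 − 229/2100)·5.5²/229 = 0.00192972
V̂(ȳ_st) = 0.0227272
SE(ȳ_st) = √0.0227272 = 0.150755

ȳ_st ≈ 34.46, SE ≈ 0.151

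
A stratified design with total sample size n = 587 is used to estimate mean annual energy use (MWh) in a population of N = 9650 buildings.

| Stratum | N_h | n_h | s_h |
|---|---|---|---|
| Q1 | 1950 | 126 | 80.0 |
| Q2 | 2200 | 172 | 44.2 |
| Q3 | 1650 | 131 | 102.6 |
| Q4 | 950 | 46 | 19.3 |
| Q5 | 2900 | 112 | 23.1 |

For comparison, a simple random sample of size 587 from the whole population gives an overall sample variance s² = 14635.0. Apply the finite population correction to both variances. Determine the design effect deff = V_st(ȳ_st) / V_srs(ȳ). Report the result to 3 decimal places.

deff ≈ 0.219

V̂(ȳ_st) = Σ W_h² (1 − n_h/N_h) s_h²/n_h, with W_h = N_h/N and N = 9650:
  stratum Q1: (1950/9650)²·(1 − 126/1950)·80.0²/126 = 1.94006
  stratum Q2: (2200/9650)²·(1 − 172/2200)·44.2²/172 = 0.544192
  stratum Q3: (1650/9650)²·(1 − 131/1650)·102.6²/131 = 2.16277
  stratum Q4: (950/9650)²·(1 − 46/950)·19.3²/46 = 0.0746783
  stratum Q5: (2900/9650)²·(1 − 112/2900)·23.1²/112 = 0.413659
V_st = 5.13536
V_srs = (1 − 587/9650)·14635.0/587 = 23.4153
deff = V_st / V_srs = 5.13536/23.4153 = 0.2193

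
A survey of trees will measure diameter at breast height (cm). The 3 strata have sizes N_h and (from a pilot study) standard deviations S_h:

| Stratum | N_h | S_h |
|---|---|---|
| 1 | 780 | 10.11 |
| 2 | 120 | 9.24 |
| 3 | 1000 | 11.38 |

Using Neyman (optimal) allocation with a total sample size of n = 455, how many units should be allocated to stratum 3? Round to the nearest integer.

254

Neyman allocation: n_h = n · N_h S_h / Σ N_i S_i, with n = 455.
  stratum 1: N_h·S_h = 780·10.11 = 7885.80
  stratum 2: N_h·S_h = 120·9.24 = 1108.80
  stratum 3: N_h·S_h = 1000·11.38 = 11380.00
Σ N_h S_h = 20374.60
n for stratum 3 = 455·11380.00/20374.60 = 254.135 → 254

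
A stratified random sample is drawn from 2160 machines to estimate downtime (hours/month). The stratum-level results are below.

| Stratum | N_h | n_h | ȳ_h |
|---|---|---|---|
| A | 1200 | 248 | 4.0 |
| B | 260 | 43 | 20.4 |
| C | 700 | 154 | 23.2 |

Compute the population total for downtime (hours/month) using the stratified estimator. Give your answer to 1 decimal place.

τ̂_st = Σ N_h ȳ_h = 1200·4.0 + 260·20.4 + 700·23.2 = 26344.0

τ̂_st ≈ 26344.0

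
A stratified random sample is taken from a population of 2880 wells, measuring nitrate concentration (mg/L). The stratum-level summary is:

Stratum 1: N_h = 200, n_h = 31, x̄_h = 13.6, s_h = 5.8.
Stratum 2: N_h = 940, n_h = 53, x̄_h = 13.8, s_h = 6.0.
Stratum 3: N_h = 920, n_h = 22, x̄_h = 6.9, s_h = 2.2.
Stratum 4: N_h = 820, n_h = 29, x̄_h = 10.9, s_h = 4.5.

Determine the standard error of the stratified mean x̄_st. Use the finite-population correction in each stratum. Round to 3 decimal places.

V̂(x̄_st) = Σ W_h² (1 − n_h/N_h) s_h²/n_h, with W_h = N_h/N and N = 2880:
  stratum 1: (200/2880)²·(1 − 31/200)·5.8²/31 = 0.00442207
  stratum 2: (940/2880)²·(1 − 53/940)·6.0²/53 = 0.0682799
  stratum 3: (920/2880)²·(1 − 22/920)·2.2²/22 = 0.021913
  stratum 4: (820/2880)²·(1 − 29/820)·4.5²/29 = 0.054605
V̂(x̄_st) = 0.14922
SE(x̄_st) = √0.14922 = 0.38629

SE(x̄_st) ≈ 0.386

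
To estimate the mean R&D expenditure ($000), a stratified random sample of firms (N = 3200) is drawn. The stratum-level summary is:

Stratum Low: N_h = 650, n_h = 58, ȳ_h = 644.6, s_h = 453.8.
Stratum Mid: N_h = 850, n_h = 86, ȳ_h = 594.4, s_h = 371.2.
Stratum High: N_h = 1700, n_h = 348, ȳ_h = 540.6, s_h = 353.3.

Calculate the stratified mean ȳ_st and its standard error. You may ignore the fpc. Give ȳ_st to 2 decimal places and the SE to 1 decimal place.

ȳ_st ≈ 576.02, SE ≈ 19.0

ȳ_st = Σ W_h ȳ_h = (650·644.6 + 850·594.4 + 1700·540.6)/3200 = 576.01562
V̂(ȳ_st) = Σ W_h² s_h²/n_h, with W_h = N_h/N and N = 3200:
  stratum Low: (650/3200)²·453.8²/58 = 146.497
  stratum Mid: (850/3200)²·371.2²/86 = 113.046
  stratum High: (1700/3200)²·353.3²/348 = 101.229
V̂(ȳ_st) = 360.772
SE(ȳ_st) = √360.772 = 18.994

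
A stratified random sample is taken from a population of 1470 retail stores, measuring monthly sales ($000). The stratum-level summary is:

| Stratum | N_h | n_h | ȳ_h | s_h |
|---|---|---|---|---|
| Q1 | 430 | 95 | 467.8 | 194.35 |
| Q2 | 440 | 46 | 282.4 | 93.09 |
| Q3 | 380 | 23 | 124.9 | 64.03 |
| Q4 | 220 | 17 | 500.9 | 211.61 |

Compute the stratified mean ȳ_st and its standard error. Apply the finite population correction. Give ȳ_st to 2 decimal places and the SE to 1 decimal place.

ȳ_st ≈ 328.62, SE ≈ 10.4

ȳ_st = Σ W_h ȳ_h = (430·467.8 + 440·282.4 + 380·124.9 + 220·500.9)/1470 = 328.61905
V̂(ȳ_st) = Σ W_h² (1 − n_h/N_h) s_h²/n_h, with W_h = N_h/N and N = 1470:
  stratum Q1: (430/1470)²·(1 − 95/430)·194.35²/95 = 26.5048
  stratum Q2: (440/1470)²·(1 − 46/440)·93.09²/46 = 15.1134
  stratum Q3: (380/1470)²·(1 − 23/380)·64.03²/23 = 11.1907
  stratum Q4: (220/1470)²·(1 − 17/220)·211.61²/17 = 54.4387
V̂(ȳ_st) = 107.248
SE(ȳ_st) = √107.248 = 10.356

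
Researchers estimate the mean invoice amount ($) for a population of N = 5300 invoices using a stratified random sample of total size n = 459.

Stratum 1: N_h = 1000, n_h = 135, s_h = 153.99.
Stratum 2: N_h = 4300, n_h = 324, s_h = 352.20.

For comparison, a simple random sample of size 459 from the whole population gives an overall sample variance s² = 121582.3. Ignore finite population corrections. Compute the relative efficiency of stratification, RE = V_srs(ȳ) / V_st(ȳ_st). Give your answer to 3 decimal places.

RE ≈ 1.026

V̂(ȳ_st) = Σ W_h² s_h²/n_h, with W_h = N_h/N and N = 5300:
  stratum 1: (1000/5300)²·153.99²/135 = 6.25316
  stratum 2: (4300/5300)²·352.20²/324 = 252.011
V_st = 258.264
V_srs = s²/n = 121582.3/459 = 264.885
Relative efficiency = V_srs / V_st = 264.885/258.264 = 1.0256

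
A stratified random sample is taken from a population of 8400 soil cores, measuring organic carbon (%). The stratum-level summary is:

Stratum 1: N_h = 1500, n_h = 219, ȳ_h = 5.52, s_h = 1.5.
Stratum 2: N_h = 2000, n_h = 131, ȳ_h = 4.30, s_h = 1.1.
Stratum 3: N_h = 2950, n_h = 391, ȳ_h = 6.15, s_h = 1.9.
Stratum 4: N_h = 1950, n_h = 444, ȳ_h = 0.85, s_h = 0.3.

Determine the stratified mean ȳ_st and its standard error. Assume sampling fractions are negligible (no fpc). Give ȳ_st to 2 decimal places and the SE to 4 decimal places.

ȳ_st ≈ 4.37, SE ≈ 0.0447

ȳ_st = Σ W_h ȳ_h = (1500·5.52 + 2000·4.30 + 2950·6.15 + 1950·0.85)/8400 = 4.36667
V̂(ȳ_st) = Σ W_h² s_h²/n_h, with W_h = N_h/N and N = 8400:
  stratum 1: (1500/8400)²·1.5²/219 = 0.000327614
  stratum 2: (2000/8400)²·1.1²/131 = 0.000523619
  stratum 3: (2950/8400)²·1.9²/391 = 0.00113872
  stratum 4: (1950/8400)²·0.3²/444 = 1.09237e-05
V̂(ȳ_st) = 0.00200087
SE(ȳ_st) = √0.00200087 = 0.0447311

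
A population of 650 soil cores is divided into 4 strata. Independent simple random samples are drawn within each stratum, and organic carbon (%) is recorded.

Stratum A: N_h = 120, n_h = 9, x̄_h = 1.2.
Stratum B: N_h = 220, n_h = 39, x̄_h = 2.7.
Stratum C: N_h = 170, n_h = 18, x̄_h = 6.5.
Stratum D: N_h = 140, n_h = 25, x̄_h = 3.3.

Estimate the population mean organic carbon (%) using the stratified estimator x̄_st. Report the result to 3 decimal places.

N = Σ N_h = 650. Stratum weights W_h = N_h/N.
x̄_st = (120·1.2 + 220·2.7 + 170·6.5 + 140·3.3) / 650 = 3.54615

x̄_st ≈ 3.546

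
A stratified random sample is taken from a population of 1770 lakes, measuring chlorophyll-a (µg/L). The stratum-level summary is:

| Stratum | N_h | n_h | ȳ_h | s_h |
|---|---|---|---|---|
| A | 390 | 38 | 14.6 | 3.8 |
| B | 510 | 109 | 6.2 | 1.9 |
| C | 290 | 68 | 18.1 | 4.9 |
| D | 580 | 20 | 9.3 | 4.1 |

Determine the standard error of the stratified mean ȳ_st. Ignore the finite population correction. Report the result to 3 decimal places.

V̂(ȳ_st) = Σ W_h² s_h²/n_h, with W_h = N_h/N and N = 1770:
  stratum A: (390/1770)²·3.8²/38 = 0.0184487
  stratum B: (510/1770)²·1.9²/109 = 0.00274963
  stratum C: (290/1770)²·4.9²/68 = 0.00947835
  stratum D: (580/1770)²·4.1²/20 = 0.09025
V̂(ȳ_st) = 0.120927
SE(ȳ_st) = √0.120927 = 0.347745

SE(ȳ_st) ≈ 0.348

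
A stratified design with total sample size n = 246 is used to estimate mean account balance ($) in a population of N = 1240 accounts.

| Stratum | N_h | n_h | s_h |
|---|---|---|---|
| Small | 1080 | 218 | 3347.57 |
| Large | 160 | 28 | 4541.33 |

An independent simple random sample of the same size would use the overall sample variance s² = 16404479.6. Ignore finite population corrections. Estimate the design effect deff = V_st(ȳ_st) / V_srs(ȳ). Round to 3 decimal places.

deff ≈ 0.769

V̂(ȳ_st) = Σ W_h² s_h²/n_h, with W_h = N_h/N and N = 1240:
  stratum Small: (1080/1240)²·3347.57²/218 = 38994.8
  stratum Large: (160/1240)²·4541.33²/28 = 12263.2
V_st = 51258.1
V_srs = s²/n = 16404479.6/246 = 66684.9
deff = V_st / V_srs = 51258.1/66684.9 = 0.7687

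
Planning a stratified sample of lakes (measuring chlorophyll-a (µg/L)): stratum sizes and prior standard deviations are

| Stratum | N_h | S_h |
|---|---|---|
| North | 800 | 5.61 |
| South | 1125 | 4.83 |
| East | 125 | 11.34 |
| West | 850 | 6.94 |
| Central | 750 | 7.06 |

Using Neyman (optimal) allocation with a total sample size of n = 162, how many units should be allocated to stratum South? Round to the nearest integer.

39

Neyman allocation: n_h = n · N_h S_h / Σ N_i S_i, with n = 162.
  stratum North: N_h·S_h = 800·5.61 = 4488.00
  stratum South: N_h·S_h = 1125·4.83 = 5433.75
  stratum East: N_h·S_h = 125·11.34 = 1417.50
  stratum West: N_h·S_h = 850·6.94 = 5899.00
  stratum Central: N_h·S_h = 750·7.06 = 5295.00
Σ N_h S_h = 22533.25
n for stratum South = 162·5433.75/22533.25 = 39.065 → 39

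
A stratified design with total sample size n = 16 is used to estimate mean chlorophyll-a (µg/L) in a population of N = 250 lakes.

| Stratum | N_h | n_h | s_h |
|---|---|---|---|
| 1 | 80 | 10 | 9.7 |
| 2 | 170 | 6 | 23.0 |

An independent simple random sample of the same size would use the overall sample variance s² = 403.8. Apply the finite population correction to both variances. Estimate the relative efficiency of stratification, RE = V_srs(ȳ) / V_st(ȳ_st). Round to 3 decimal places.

V̂(ȳ_st) = Σ W_h² (1 − n_h/N_h) s_h²/n_h, with W_h = N_h/N and N = 250:
  stratum 1: (80/250)²·(1 − 10/80)·9.7²/10 = 0.843046
  stratum 2: (170/250)²·(1 − 6/170)·23.0²/6 = 39.3294
V_st = 40.1724
V_srs = (1 − 16/250)·403.8/16 = 23.6223
Relative efficiency = V_srs / V_st = 23.6223/40.1724 = 0.5880

RE ≈ 0.588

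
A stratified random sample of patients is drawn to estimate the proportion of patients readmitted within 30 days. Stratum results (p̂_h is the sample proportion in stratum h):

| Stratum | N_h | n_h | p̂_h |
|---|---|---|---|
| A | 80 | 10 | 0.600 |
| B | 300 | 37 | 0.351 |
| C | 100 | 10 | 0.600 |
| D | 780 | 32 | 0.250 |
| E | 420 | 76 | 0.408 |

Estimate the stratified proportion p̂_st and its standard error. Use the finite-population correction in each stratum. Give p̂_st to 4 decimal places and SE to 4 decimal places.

N = 1680; stratum weights W_h = N_h/N.
p̂_st = Σ W_h p̂_h = (80·0.600 + 300·0.351 + 100·0.600 + 780·0.250 + 420·0.408)/1680 = 0.34504
V̂(p̂_st) = Σ W_h² (1 − n_h/N_h) p̂_h(1−p̂_h)/(n_h−1):
  stratum A: (80/1680)²·(1 − 10/80)·0.600·0.400/9 = 5.29101e-05
  stratum B: (300/1680)²·(1 − 37/300)·0.351·0.649/36 = 0.000176892
  stratum C: (100/1680)²·(1 − 10/100)·0.600·0.400/9 = 8.5034e-05
  stratum D: (780/1680)²·(1 − 32/780)·0.250·0.750/31 = 0.00125031
  stratum E: (420/1680)²·(1 − 76/420)·0.408·0.592/75 = 0.000164858
V̂(p̂_st) = 0.00173; SE = √V̂ = 0.0415933

p̂_st ≈ 0.3450, SE ≈ 0.0416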